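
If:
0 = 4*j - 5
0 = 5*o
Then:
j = 5/4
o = 0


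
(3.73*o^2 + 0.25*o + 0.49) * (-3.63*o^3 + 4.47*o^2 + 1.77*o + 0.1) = -13.5399*o^5 + 15.7656*o^4 + 5.9409*o^3 + 3.0058*o^2 + 0.8923*o + 0.049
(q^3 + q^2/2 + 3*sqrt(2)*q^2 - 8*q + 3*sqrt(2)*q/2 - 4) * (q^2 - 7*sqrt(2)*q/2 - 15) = q^5 - sqrt(2)*q^4/2 + q^4/2 - 44*q^3 - sqrt(2)*q^3/4 - 17*sqrt(2)*q^2 - 22*q^2 - 17*sqrt(2)*q/2 + 120*q + 60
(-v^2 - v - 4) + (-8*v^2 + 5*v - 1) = -9*v^2 + 4*v - 5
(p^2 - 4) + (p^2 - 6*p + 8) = 2*p^2 - 6*p + 4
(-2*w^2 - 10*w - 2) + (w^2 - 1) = -w^2 - 10*w - 3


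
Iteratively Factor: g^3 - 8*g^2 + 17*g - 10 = (g - 5)*(g^2 - 3*g + 2) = (g - 5)*(g - 1)*(g - 2)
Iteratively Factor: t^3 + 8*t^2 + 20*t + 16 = (t + 2)*(t^2 + 6*t + 8) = (t + 2)*(t + 4)*(t + 2)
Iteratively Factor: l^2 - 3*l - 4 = (l - 4)*(l + 1)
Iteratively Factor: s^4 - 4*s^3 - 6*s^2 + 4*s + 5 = (s - 5)*(s^3 + s^2 - s - 1) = (s - 5)*(s + 1)*(s^2 - 1) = (s - 5)*(s + 1)^2*(s - 1)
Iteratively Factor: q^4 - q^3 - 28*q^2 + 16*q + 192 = (q - 4)*(q^3 + 3*q^2 - 16*q - 48) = (q - 4)*(q + 4)*(q^2 - q - 12) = (q - 4)^2*(q + 4)*(q + 3)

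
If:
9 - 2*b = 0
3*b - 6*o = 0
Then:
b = 9/2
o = 9/4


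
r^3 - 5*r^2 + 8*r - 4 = (r - 2)^2*(r - 1)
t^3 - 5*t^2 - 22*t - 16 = (t - 8)*(t + 1)*(t + 2)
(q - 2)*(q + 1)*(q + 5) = q^3 + 4*q^2 - 7*q - 10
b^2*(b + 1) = b^3 + b^2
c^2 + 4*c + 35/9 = (c + 5/3)*(c + 7/3)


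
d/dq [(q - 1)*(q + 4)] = 2*q + 3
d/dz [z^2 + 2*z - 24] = 2*z + 2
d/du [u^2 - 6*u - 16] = 2*u - 6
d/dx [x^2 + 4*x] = 2*x + 4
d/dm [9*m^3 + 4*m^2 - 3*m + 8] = 27*m^2 + 8*m - 3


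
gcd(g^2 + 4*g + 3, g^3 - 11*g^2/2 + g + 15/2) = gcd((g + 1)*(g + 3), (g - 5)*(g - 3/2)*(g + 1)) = g + 1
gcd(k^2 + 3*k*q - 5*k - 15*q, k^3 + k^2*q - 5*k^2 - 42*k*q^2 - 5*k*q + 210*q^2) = k - 5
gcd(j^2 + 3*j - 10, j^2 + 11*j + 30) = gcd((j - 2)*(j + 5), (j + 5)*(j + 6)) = j + 5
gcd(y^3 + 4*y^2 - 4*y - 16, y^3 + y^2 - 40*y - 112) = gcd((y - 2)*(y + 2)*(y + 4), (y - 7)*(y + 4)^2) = y + 4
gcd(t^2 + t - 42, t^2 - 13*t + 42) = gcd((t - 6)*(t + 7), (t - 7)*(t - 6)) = t - 6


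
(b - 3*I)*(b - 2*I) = b^2 - 5*I*b - 6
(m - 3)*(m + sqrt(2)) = m^2 - 3*m + sqrt(2)*m - 3*sqrt(2)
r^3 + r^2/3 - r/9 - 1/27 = (r - 1/3)*(r + 1/3)^2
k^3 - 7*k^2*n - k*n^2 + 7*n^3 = (k - 7*n)*(k - n)*(k + n)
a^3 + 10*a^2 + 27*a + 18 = (a + 1)*(a + 3)*(a + 6)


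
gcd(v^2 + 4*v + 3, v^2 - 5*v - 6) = v + 1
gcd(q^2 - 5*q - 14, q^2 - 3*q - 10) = q + 2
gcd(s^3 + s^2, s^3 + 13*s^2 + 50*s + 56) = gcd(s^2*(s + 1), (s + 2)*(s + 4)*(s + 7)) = 1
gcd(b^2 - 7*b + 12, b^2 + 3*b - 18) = b - 3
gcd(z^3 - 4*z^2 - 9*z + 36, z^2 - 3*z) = z - 3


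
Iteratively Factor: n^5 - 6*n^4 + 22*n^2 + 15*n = (n - 3)*(n^4 - 3*n^3 - 9*n^2 - 5*n) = (n - 3)*(n + 1)*(n^3 - 4*n^2 - 5*n) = n*(n - 3)*(n + 1)*(n^2 - 4*n - 5) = n*(n - 5)*(n - 3)*(n + 1)*(n + 1)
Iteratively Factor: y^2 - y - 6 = (y - 3)*(y + 2)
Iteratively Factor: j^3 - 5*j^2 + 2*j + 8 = (j - 2)*(j^2 - 3*j - 4) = (j - 2)*(j + 1)*(j - 4)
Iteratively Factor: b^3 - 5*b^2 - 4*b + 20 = (b - 5)*(b^2 - 4) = (b - 5)*(b + 2)*(b - 2)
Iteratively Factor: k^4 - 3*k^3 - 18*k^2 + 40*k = (k)*(k^3 - 3*k^2 - 18*k + 40) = k*(k - 5)*(k^2 + 2*k - 8) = k*(k - 5)*(k + 4)*(k - 2)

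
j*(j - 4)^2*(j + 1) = j^4 - 7*j^3 + 8*j^2 + 16*j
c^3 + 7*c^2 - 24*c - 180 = (c - 5)*(c + 6)^2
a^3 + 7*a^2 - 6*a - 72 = (a - 3)*(a + 4)*(a + 6)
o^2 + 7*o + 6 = (o + 1)*(o + 6)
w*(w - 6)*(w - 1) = w^3 - 7*w^2 + 6*w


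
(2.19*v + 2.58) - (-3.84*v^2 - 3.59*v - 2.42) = 3.84*v^2 + 5.78*v + 5.0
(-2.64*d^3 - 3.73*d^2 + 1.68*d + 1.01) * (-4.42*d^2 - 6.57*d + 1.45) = 11.6688*d^5 + 33.8314*d^4 + 13.2525*d^3 - 20.9103*d^2 - 4.1997*d + 1.4645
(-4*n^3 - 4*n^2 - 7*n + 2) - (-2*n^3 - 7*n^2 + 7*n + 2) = -2*n^3 + 3*n^2 - 14*n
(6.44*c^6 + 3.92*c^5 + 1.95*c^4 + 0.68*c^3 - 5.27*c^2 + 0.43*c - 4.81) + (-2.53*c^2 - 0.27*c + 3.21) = 6.44*c^6 + 3.92*c^5 + 1.95*c^4 + 0.68*c^3 - 7.8*c^2 + 0.16*c - 1.6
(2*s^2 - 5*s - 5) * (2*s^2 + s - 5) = 4*s^4 - 8*s^3 - 25*s^2 + 20*s + 25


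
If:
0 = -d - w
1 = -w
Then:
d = 1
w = -1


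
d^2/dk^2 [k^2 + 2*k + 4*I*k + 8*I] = 2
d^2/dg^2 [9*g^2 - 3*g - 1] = 18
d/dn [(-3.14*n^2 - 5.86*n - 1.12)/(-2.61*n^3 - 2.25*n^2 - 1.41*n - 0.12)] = (-8.1954*n^4 - 30.5892*n^3 - 17.5272*n^2 - 4.2864*n - 0.876)/(6.8121*n^6 + 11.745*n^5 + 12.4227*n^4 + 6.9714*n^3 + 2.5281*n^2 + 0.3384*n + 0.0144)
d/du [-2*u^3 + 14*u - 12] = 14 - 6*u^2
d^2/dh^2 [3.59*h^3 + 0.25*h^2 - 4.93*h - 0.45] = 21.54*h + 0.5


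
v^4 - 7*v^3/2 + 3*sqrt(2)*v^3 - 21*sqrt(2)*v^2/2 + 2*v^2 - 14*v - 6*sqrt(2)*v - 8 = (v - 4)*(v + 1/2)*(v + sqrt(2))*(v + 2*sqrt(2))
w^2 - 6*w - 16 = (w - 8)*(w + 2)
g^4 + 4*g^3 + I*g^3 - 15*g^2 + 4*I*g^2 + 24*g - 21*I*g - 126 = (g - 3)*(g + 7)*(g - 2*I)*(g + 3*I)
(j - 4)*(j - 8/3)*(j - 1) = j^3 - 23*j^2/3 + 52*j/3 - 32/3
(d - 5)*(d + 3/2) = d^2 - 7*d/2 - 15/2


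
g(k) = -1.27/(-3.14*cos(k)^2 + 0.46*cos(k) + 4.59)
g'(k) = -1.27*(-6.28*sin(k)*cos(k) + 0.46*sin(k))/(-3.14*cos(k)^2 + 0.46*cos(k) + 4.59)^2 = (7.9756*cos(k) - 0.5842)*sin(k)/(-3.14*cos(k)^2 + 0.46*cos(k) + 4.59)^2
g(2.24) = -0.41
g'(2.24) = -0.45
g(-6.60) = -0.58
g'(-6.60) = -0.45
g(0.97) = -0.33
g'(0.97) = 0.22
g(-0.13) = -0.65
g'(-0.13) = -0.25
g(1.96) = -0.32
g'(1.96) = -0.21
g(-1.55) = -0.28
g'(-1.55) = 0.02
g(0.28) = -0.60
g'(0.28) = 0.43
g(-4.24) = -0.34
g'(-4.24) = -0.27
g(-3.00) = -1.20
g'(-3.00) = 1.07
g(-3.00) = -1.20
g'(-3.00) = 1.07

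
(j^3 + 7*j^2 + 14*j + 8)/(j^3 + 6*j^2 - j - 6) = (j^2 + 6*j + 8)/(j^2 + 5*j - 6)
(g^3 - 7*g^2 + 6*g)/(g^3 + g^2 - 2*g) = (g - 6)/(g + 2)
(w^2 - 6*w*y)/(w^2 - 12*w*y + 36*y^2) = w/(w - 6*y)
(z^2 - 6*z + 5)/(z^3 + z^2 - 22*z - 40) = (z - 1)/(z^2 + 6*z + 8)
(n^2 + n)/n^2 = (n + 1)/n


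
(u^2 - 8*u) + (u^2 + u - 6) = 2*u^2 - 7*u - 6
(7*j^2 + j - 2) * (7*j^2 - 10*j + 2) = 49*j^4 - 63*j^3 - 10*j^2 + 22*j - 4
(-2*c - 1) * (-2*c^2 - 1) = 4*c^3 + 2*c^2 + 2*c + 1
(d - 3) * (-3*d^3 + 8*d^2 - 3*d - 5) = -3*d^4 + 17*d^3 - 27*d^2 + 4*d + 15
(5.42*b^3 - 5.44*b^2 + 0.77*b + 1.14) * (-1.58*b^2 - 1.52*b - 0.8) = -8.5636*b^5 + 0.3568*b^4 + 2.7162*b^3 + 1.3804*b^2 - 2.3488*b - 0.912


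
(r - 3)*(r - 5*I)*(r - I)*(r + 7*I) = r^4 - 3*r^3 + I*r^3 + 37*r^2 - 3*I*r^2 - 111*r - 35*I*r + 105*I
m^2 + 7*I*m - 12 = (m + 3*I)*(m + 4*I)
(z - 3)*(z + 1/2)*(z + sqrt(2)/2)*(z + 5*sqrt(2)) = z^4 - 5*z^3/2 + 11*sqrt(2)*z^3/2 - 55*sqrt(2)*z^2/4 + 7*z^2/2 - 25*z/2 - 33*sqrt(2)*z/4 - 15/2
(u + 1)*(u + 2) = u^2 + 3*u + 2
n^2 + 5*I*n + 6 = (n - I)*(n + 6*I)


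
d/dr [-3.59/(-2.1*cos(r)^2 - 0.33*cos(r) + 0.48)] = (15.078*cos(r) + 1.1847)*sin(r)/(2.1*cos(r)^2 + 0.33*cos(r) - 0.48)^2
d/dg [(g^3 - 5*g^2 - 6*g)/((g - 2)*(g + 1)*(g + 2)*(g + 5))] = (-g^4 + 12*g^3 + 26*g^2 - 40*g + 120)/(g^6 + 10*g^5 + 17*g^4 - 80*g^3 - 184*g^2 + 160*g + 400)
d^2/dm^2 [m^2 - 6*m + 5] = 2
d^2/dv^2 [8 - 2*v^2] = -4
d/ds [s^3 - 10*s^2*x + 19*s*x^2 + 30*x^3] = 3*s^2 - 20*s*x + 19*x^2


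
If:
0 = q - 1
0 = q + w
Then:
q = 1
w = -1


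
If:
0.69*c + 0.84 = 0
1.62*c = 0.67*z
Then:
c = -1.22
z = -2.94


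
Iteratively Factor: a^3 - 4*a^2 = (a - 4)*(a^2) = a*(a - 4)*(a)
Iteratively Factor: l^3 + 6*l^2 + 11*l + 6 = (l + 1)*(l^2 + 5*l + 6) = (l + 1)*(l + 3)*(l + 2)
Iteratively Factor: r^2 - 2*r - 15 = (r + 3)*(r - 5)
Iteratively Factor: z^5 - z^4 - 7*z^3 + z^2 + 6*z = (z - 1)*(z^4 - 7*z^2 - 6*z) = (z - 3)*(z - 1)*(z^3 + 3*z^2 + 2*z) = (z - 3)*(z - 1)*(z + 2)*(z^2 + z) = z*(z - 3)*(z - 1)*(z + 2)*(z + 1)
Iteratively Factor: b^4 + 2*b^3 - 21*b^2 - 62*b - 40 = (b + 2)*(b^3 - 21*b - 20) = (b + 1)*(b + 2)*(b^2 - b - 20) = (b + 1)*(b + 2)*(b + 4)*(b - 5)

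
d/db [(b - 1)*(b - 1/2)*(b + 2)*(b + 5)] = 4*b^3 + 33*b^2/2 - 23/2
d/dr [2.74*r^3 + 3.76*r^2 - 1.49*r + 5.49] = 8.22*r^2 + 7.52*r - 1.49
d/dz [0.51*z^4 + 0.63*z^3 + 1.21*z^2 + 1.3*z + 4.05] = 2.04*z^3 + 1.89*z^2 + 2.42*z + 1.3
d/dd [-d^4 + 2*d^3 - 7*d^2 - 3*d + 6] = -4*d^3 + 6*d^2 - 14*d - 3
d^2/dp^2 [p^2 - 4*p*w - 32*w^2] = 2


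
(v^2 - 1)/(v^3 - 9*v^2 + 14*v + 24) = (v - 1)/(v^2 - 10*v + 24)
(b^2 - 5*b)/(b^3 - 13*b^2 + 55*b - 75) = b/(b^2 - 8*b + 15)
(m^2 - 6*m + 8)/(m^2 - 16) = (m - 2)/(m + 4)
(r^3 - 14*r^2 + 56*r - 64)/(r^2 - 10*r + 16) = r - 4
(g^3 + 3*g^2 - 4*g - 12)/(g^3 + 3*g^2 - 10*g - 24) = (g^2 + g - 6)/(g^2 + g - 12)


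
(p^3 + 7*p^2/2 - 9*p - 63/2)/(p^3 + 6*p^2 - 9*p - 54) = (p + 7/2)/(p + 6)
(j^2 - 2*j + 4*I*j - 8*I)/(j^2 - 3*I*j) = (j^2 - 2*j + 4*I*j - 8*I)/(j*(j - 3*I))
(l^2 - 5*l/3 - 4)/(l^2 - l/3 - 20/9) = 3*(l - 3)/(3*l - 5)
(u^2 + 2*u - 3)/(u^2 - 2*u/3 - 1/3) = 3*(u + 3)/(3*u + 1)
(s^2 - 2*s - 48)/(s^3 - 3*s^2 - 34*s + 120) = (s - 8)/(s^2 - 9*s + 20)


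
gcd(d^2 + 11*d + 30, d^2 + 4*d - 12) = d + 6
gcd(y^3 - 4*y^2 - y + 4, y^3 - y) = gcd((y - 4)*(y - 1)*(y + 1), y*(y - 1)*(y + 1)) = y^2 - 1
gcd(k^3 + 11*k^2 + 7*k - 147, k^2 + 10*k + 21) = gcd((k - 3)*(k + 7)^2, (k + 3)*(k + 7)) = k + 7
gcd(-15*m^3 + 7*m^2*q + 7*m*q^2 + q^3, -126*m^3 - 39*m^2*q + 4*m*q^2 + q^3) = 3*m + q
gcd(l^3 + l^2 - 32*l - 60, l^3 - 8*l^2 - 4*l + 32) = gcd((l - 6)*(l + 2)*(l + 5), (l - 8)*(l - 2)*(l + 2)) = l + 2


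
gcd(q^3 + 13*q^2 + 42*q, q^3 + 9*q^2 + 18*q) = q^2 + 6*q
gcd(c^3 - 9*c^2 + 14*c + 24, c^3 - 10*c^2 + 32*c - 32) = c - 4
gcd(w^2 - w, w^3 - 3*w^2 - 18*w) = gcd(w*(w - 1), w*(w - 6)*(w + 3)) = w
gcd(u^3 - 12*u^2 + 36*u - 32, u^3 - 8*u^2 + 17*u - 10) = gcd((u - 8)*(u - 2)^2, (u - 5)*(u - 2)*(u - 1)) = u - 2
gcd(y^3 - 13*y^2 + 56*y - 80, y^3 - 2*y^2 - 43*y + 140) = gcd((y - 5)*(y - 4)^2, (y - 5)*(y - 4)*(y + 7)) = y^2 - 9*y + 20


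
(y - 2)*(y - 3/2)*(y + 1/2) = y^3 - 3*y^2 + 5*y/4 + 3/2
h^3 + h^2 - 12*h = h*(h - 3)*(h + 4)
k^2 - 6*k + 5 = (k - 5)*(k - 1)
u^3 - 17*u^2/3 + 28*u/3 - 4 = (u - 3)*(u - 2)*(u - 2/3)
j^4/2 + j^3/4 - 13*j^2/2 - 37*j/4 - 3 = (j/2 + 1/2)*(j - 4)*(j + 1/2)*(j + 3)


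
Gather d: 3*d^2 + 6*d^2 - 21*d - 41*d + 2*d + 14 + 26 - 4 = 9*d^2 - 60*d + 36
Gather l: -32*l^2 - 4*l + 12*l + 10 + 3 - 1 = -32*l^2 + 8*l + 12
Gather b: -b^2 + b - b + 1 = 1 - b^2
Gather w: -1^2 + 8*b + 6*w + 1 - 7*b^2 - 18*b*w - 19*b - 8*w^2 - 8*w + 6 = -7*b^2 - 11*b - 8*w^2 + w*(-18*b - 2) + 6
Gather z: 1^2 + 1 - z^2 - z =-z^2 - z + 2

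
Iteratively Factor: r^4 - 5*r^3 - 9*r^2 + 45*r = (r - 5)*(r^3 - 9*r) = (r - 5)*(r + 3)*(r^2 - 3*r) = (r - 5)*(r - 3)*(r + 3)*(r)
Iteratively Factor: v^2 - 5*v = (v - 5)*(v)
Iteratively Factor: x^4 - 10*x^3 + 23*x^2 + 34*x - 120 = (x - 4)*(x^3 - 6*x^2 - x + 30) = (x - 5)*(x - 4)*(x^2 - x - 6) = (x - 5)*(x - 4)*(x - 3)*(x + 2)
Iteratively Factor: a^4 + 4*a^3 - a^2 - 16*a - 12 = (a + 1)*(a^3 + 3*a^2 - 4*a - 12) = (a + 1)*(a + 3)*(a^2 - 4) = (a + 1)*(a + 2)*(a + 3)*(a - 2)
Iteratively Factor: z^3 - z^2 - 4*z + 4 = (z + 2)*(z^2 - 3*z + 2) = (z - 1)*(z + 2)*(z - 2)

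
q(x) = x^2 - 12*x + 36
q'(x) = 2*x - 12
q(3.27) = 7.45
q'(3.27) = -5.46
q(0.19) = 33.76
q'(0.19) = -11.62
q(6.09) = 0.01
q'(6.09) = 0.18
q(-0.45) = 41.60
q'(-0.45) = -12.90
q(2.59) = 11.63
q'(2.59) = -6.82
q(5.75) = 0.06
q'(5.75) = -0.50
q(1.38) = 21.34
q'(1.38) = -9.24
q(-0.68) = 44.62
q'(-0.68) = -13.36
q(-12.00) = 324.00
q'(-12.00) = -36.00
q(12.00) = 36.00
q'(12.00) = 12.00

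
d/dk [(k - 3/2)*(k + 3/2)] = 2*k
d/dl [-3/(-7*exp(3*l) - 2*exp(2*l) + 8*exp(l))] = 3*(-21*exp(2*l) - 4*exp(l) + 8)*exp(-l)/(7*exp(2*l) + 2*exp(l) - 8)^2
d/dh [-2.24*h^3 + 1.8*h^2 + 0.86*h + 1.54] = -6.72*h^2 + 3.6*h + 0.86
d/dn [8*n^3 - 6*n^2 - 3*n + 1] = 24*n^2 - 12*n - 3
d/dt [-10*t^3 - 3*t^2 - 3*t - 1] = -30*t^2 - 6*t - 3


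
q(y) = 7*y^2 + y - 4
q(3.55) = 87.77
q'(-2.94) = -40.16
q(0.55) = -1.33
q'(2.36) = 34.04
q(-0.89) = 0.65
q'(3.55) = 50.70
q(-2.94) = 53.57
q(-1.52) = 10.65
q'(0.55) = 8.70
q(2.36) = 37.35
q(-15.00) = 1556.00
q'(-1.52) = -20.28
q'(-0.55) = -6.70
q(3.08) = 65.48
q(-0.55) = -2.43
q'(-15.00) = -209.00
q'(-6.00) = -83.00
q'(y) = 14*y + 1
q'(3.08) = 44.12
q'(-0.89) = -11.46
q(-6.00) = 242.00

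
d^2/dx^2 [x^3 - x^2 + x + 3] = 6*x - 2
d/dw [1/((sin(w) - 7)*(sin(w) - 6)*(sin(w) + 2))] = (-3*sin(w)^2 + 22*sin(w) - 16)*cos(w)/((sin(w) - 7)^2*(sin(w) - 6)^2*(sin(w) + 2)^2)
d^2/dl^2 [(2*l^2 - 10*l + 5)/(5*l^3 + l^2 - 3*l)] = 2*(50*l^6 - 750*l^5 + 690*l^4 + 46*l^3 - 210*l^2 - 45*l + 45)/(l^3*(125*l^6 + 75*l^5 - 210*l^4 - 89*l^3 + 126*l^2 + 27*l - 27))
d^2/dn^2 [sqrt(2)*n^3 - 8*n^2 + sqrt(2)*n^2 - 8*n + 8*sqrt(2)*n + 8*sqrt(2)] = 6*sqrt(2)*n - 16 + 2*sqrt(2)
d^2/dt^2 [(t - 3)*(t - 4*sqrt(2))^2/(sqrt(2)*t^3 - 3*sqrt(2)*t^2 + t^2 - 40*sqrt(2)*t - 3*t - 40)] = 2*(-17*sqrt(2)*t^6 + 153*sqrt(2)*t^5 + 432*t^5 - 2043*sqrt(2)*t^4 - 2448*t^4 + 2595*sqrt(2)*t^3 + 6616*t^3 + 15192*sqrt(2)*t^2 + 34848*t^2 - 76896*t - 11232*sqrt(2)*t - 397344 - 78400*sqrt(2))/(2*sqrt(2)*t^9 - 18*sqrt(2)*t^8 + 6*t^8 - 183*sqrt(2)*t^7 - 54*t^7 - 557*t^6 + 1359*sqrt(2)*t^6 + 4149*t^5 + 7161*sqrt(2)*t^5 - 26721*sqrt(2)*t^4 + 22227*t^4 - 116840*sqrt(2)*t^3 - 85707*t^3 - 380280*t^2 - 43200*sqrt(2)*t^2 - 192000*sqrt(2)*t - 14400*t - 64000)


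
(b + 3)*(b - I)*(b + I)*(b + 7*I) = b^4 + 3*b^3 + 7*I*b^3 + b^2 + 21*I*b^2 + 3*b + 7*I*b + 21*I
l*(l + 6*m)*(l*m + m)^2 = l^4*m^2 + 6*l^3*m^3 + 2*l^3*m^2 + 12*l^2*m^3 + l^2*m^2 + 6*l*m^3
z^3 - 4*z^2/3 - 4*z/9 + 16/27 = (z - 4/3)*(z - 2/3)*(z + 2/3)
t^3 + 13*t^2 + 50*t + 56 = (t + 2)*(t + 4)*(t + 7)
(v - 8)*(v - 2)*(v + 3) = v^3 - 7*v^2 - 14*v + 48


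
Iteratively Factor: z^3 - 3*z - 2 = (z + 1)*(z^2 - z - 2) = (z - 2)*(z + 1)*(z + 1)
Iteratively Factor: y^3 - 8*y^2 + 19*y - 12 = (y - 3)*(y^2 - 5*y + 4) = (y - 3)*(y - 1)*(y - 4)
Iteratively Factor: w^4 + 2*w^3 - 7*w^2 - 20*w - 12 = (w + 2)*(w^3 - 7*w - 6) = (w + 1)*(w + 2)*(w^2 - w - 6) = (w + 1)*(w + 2)^2*(w - 3)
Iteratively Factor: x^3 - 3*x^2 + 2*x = (x)*(x^2 - 3*x + 2) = x*(x - 2)*(x - 1)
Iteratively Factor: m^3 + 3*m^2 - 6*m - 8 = (m - 2)*(m^2 + 5*m + 4) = (m - 2)*(m + 1)*(m + 4)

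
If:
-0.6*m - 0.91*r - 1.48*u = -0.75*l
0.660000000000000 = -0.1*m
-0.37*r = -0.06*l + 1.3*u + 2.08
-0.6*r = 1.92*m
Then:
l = 5.86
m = -6.60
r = 21.12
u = -7.34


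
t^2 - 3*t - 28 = (t - 7)*(t + 4)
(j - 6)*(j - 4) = j^2 - 10*j + 24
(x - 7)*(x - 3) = x^2 - 10*x + 21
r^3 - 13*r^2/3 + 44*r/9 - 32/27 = (r - 8/3)*(r - 4/3)*(r - 1/3)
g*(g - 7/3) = g^2 - 7*g/3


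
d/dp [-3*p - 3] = -3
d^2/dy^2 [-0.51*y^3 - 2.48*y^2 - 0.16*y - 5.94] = -3.06*y - 4.96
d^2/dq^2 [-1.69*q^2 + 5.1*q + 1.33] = -3.38000000000000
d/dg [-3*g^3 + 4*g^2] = g*(8 - 9*g)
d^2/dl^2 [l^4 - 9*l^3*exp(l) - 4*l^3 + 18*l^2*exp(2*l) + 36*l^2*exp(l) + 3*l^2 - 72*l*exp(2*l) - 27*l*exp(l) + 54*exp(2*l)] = -9*l^3*exp(l) + 72*l^2*exp(2*l) - 18*l^2*exp(l) + 12*l^2 - 144*l*exp(2*l) + 63*l*exp(l) - 24*l - 36*exp(2*l) + 18*exp(l) + 6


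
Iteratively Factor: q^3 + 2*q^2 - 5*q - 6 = (q + 3)*(q^2 - q - 2) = (q + 1)*(q + 3)*(q - 2)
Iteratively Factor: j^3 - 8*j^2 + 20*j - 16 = (j - 2)*(j^2 - 6*j + 8) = (j - 4)*(j - 2)*(j - 2)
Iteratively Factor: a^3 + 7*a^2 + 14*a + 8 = (a + 2)*(a^2 + 5*a + 4) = (a + 1)*(a + 2)*(a + 4)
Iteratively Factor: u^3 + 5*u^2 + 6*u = (u + 2)*(u^2 + 3*u) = (u + 2)*(u + 3)*(u)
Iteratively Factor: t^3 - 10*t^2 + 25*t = (t - 5)*(t^2 - 5*t) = (t - 5)^2*(t)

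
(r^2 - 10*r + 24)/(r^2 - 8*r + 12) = (r - 4)/(r - 2)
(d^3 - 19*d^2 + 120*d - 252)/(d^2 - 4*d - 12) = (d^2 - 13*d + 42)/(d + 2)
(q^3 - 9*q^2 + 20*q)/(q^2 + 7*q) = (q^2 - 9*q + 20)/(q + 7)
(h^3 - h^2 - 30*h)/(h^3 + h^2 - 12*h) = (h^2 - h - 30)/(h^2 + h - 12)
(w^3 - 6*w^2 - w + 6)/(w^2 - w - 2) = (w^2 - 7*w + 6)/(w - 2)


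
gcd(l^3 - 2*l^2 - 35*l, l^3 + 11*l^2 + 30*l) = l^2 + 5*l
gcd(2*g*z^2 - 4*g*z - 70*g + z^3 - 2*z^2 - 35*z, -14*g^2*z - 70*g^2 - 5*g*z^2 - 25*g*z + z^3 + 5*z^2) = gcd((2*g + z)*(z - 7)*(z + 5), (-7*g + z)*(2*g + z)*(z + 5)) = 2*g*z + 10*g + z^2 + 5*z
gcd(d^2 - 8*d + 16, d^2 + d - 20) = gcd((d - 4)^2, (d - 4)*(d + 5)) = d - 4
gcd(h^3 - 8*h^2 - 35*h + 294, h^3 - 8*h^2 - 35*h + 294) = h^3 - 8*h^2 - 35*h + 294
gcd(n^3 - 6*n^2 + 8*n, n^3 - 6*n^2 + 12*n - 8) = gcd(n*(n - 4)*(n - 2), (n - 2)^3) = n - 2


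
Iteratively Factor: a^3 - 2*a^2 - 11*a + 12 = (a - 1)*(a^2 - a - 12) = (a - 4)*(a - 1)*(a + 3)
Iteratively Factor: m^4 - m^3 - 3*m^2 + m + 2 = (m - 2)*(m^3 + m^2 - m - 1) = (m - 2)*(m - 1)*(m^2 + 2*m + 1) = (m - 2)*(m - 1)*(m + 1)*(m + 1)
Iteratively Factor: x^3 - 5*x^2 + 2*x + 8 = (x - 2)*(x^2 - 3*x - 4) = (x - 4)*(x - 2)*(x + 1)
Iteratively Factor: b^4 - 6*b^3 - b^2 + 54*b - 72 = (b + 3)*(b^3 - 9*b^2 + 26*b - 24) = (b - 3)*(b + 3)*(b^2 - 6*b + 8) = (b - 3)*(b - 2)*(b + 3)*(b - 4)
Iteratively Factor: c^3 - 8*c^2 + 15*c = (c - 5)*(c^2 - 3*c) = (c - 5)*(c - 3)*(c)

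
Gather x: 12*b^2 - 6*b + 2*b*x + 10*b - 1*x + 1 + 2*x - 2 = 12*b^2 + 4*b + x*(2*b + 1) - 1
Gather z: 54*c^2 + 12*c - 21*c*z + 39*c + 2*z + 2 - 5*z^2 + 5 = 54*c^2 + 51*c - 5*z^2 + z*(2 - 21*c) + 7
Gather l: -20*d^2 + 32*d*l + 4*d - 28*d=-20*d^2 + 32*d*l - 24*d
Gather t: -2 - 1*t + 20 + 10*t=9*t + 18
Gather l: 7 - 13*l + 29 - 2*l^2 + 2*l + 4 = -2*l^2 - 11*l + 40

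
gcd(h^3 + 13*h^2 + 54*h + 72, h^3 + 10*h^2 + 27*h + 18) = h^2 + 9*h + 18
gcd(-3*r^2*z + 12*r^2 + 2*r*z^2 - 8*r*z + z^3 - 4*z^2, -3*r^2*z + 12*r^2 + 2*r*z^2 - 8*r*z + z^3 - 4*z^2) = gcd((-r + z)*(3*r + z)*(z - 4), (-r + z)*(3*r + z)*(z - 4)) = -3*r^2*z + 12*r^2 + 2*r*z^2 - 8*r*z + z^3 - 4*z^2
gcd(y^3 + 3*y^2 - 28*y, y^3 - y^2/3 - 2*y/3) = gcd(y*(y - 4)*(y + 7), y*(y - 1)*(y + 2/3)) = y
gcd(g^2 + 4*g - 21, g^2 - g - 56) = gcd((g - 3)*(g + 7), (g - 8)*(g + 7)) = g + 7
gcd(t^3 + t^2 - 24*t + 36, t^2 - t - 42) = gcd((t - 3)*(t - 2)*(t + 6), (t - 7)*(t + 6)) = t + 6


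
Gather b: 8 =8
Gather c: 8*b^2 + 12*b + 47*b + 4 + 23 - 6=8*b^2 + 59*b + 21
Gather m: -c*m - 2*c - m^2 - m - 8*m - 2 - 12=-2*c - m^2 + m*(-c - 9) - 14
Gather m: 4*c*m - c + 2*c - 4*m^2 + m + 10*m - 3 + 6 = c - 4*m^2 + m*(4*c + 11) + 3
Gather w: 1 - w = 1 - w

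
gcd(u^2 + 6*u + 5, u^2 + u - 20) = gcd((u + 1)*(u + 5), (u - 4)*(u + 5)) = u + 5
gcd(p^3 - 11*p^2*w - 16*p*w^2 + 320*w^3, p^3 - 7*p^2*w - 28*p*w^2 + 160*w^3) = p^2 - 3*p*w - 40*w^2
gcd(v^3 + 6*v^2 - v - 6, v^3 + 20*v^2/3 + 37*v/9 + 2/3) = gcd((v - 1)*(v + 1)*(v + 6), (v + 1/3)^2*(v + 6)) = v + 6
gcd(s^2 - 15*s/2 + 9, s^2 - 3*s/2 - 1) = 1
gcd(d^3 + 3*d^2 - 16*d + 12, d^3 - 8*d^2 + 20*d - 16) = d - 2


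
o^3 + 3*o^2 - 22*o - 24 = (o - 4)*(o + 1)*(o + 6)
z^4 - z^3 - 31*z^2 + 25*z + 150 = (z - 5)*(z - 3)*(z + 2)*(z + 5)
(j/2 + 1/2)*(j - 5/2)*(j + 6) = j^3/2 + 9*j^2/4 - 23*j/4 - 15/2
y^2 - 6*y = y*(y - 6)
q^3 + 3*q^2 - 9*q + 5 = (q - 1)^2*(q + 5)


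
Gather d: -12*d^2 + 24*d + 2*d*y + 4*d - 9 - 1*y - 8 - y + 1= -12*d^2 + d*(2*y + 28) - 2*y - 16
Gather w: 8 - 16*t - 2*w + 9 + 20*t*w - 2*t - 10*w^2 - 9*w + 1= -18*t - 10*w^2 + w*(20*t - 11) + 18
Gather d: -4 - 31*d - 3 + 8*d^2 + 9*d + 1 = 8*d^2 - 22*d - 6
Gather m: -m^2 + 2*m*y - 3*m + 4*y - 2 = -m^2 + m*(2*y - 3) + 4*y - 2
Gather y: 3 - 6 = -3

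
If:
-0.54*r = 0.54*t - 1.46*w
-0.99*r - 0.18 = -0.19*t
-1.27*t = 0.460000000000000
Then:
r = -0.25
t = -0.36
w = -0.23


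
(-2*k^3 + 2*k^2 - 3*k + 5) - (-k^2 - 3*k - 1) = -2*k^3 + 3*k^2 + 6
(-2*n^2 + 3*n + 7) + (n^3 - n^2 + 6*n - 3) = n^3 - 3*n^2 + 9*n + 4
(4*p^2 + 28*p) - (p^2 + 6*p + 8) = 3*p^2 + 22*p - 8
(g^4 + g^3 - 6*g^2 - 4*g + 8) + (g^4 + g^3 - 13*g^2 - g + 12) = 2*g^4 + 2*g^3 - 19*g^2 - 5*g + 20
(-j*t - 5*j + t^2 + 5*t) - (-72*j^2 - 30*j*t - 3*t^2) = 72*j^2 + 29*j*t - 5*j + 4*t^2 + 5*t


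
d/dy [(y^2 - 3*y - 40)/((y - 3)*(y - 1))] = (-y^2 + 86*y - 169)/(y^4 - 8*y^3 + 22*y^2 - 24*y + 9)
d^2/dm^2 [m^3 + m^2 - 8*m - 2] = 6*m + 2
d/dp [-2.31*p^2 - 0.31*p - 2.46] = -4.62*p - 0.31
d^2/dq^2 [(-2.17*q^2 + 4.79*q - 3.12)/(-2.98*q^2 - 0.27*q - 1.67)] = (-2.8421709430404e-14*q^4 - 88.566196*q^3 + 101.445756*q^2 + 158.089596*q - 14.17564)/(26.463592*q^6 + 7.193124*q^5 + 45.14253*q^4 + 8.081775*q^3 + 25.297995*q^2 + 2.259009*q + 4.657463)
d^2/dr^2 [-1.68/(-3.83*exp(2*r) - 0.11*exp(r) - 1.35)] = (1.68*(7.66*exp(r) + 0.11)*(15.32*exp(r) + 0.22)*exp(r) - (25.7376*exp(r) + 0.1848)*(3.83*exp(2*r) + 0.11*exp(r) + 1.35))*exp(r)/(3.83*exp(2*r) + 0.11*exp(r) + 1.35)^3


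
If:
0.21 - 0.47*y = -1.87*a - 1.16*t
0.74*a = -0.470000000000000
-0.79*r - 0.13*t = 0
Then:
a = -0.64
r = -0.0666739415102575*y - 0.138696367690257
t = 0.405172413793103*y + 0.84284715750233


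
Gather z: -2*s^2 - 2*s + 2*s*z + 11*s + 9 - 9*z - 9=-2*s^2 + 9*s + z*(2*s - 9)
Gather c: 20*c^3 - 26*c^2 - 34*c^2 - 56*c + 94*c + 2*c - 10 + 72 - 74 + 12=20*c^3 - 60*c^2 + 40*c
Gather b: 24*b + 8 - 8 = 24*b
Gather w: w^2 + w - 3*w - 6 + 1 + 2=w^2 - 2*w - 3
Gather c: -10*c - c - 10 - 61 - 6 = -11*c - 77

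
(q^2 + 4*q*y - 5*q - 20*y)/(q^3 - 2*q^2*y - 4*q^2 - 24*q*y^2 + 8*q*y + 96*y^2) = (5 - q)/(-q^2 + 6*q*y + 4*q - 24*y)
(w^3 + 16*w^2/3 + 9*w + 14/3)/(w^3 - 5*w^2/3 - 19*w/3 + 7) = (w^2 + 3*w + 2)/(w^2 - 4*w + 3)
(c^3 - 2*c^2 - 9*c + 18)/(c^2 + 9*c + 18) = (c^2 - 5*c + 6)/(c + 6)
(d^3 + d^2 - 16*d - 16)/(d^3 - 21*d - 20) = (d - 4)/(d - 5)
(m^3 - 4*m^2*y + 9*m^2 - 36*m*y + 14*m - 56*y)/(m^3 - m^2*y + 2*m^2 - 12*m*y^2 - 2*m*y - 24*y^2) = (m + 7)/(m + 3*y)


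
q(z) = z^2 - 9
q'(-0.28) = -0.56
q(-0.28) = -8.92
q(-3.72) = 4.84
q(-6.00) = 27.00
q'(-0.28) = -0.56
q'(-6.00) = -12.00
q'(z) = 2*z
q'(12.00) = 24.00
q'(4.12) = 8.24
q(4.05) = 7.40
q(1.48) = -6.81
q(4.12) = 7.97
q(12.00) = 135.00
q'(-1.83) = -3.66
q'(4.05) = 8.10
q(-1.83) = -5.65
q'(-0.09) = -0.18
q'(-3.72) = -7.44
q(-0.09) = -8.99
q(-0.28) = -8.92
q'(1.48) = 2.96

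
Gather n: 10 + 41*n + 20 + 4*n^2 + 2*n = 4*n^2 + 43*n + 30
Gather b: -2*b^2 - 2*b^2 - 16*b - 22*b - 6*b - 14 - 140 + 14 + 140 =-4*b^2 - 44*b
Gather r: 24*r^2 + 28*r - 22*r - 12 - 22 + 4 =24*r^2 + 6*r - 30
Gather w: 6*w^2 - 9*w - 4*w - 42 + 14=6*w^2 - 13*w - 28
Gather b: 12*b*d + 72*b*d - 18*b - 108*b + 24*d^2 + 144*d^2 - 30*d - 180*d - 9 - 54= b*(84*d - 126) + 168*d^2 - 210*d - 63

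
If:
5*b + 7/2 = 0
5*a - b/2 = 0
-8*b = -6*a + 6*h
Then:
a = -7/100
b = -7/10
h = 259/300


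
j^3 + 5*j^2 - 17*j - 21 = (j - 3)*(j + 1)*(j + 7)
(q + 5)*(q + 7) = q^2 + 12*q + 35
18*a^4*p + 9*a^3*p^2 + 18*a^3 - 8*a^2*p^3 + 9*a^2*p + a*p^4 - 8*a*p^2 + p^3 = (-6*a + p)*(-3*a + p)*(a + p)*(a*p + 1)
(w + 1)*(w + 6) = w^2 + 7*w + 6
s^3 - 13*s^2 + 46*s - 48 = (s - 8)*(s - 3)*(s - 2)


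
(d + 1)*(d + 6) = d^2 + 7*d + 6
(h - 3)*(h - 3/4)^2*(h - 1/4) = h^4 - 19*h^3/4 + 99*h^2/16 - 189*h/64 + 27/64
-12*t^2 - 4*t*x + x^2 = (-6*t + x)*(2*t + x)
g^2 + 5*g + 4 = (g + 1)*(g + 4)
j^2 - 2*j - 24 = (j - 6)*(j + 4)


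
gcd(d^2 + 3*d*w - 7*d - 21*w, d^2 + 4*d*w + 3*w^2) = d + 3*w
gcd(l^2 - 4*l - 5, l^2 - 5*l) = l - 5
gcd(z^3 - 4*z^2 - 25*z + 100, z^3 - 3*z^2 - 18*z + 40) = z - 5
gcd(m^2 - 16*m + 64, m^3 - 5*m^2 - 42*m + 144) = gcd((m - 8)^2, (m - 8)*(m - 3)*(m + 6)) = m - 8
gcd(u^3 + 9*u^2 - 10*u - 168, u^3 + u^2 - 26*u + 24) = u^2 + 2*u - 24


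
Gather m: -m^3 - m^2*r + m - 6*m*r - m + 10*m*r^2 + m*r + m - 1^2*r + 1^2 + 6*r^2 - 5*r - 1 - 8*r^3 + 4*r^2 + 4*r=-m^3 - m^2*r + m*(10*r^2 - 5*r + 1) - 8*r^3 + 10*r^2 - 2*r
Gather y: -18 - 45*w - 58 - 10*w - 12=-55*w - 88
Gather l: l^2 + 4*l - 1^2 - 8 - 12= l^2 + 4*l - 21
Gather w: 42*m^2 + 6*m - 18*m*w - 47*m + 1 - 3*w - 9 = 42*m^2 - 41*m + w*(-18*m - 3) - 8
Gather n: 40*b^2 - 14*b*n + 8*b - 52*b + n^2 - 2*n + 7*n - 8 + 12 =40*b^2 - 44*b + n^2 + n*(5 - 14*b) + 4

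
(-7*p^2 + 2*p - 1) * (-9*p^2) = 63*p^4 - 18*p^3 + 9*p^2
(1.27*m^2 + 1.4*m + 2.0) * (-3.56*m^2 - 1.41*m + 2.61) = -4.5212*m^4 - 6.7747*m^3 - 5.7793*m^2 + 0.834*m + 5.22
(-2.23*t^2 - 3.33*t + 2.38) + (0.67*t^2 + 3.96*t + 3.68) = -1.56*t^2 + 0.63*t + 6.06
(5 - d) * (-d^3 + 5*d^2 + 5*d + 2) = d^4 - 10*d^3 + 20*d^2 + 23*d + 10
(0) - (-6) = 6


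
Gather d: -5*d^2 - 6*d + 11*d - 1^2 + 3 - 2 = -5*d^2 + 5*d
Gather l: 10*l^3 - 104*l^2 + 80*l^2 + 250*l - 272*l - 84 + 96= 10*l^3 - 24*l^2 - 22*l + 12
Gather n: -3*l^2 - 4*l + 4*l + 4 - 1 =3 - 3*l^2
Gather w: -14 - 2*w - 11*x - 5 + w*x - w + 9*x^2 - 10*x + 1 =w*(x - 3) + 9*x^2 - 21*x - 18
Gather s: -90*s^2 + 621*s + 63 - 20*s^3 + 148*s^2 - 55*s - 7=-20*s^3 + 58*s^2 + 566*s + 56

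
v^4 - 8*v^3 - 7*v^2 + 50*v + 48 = (v - 8)*(v - 3)*(v + 1)*(v + 2)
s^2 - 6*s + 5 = (s - 5)*(s - 1)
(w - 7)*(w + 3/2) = w^2 - 11*w/2 - 21/2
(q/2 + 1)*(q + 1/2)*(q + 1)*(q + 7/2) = q^4/2 + 7*q^3/2 + 63*q^2/8 + 53*q/8 + 7/4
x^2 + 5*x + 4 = (x + 1)*(x + 4)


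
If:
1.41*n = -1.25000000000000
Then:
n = -0.89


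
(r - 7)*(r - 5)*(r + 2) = r^3 - 10*r^2 + 11*r + 70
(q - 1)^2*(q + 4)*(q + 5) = q^4 + 7*q^3 + 3*q^2 - 31*q + 20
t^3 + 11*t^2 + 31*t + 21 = (t + 1)*(t + 3)*(t + 7)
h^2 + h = h*(h + 1)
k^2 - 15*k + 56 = (k - 8)*(k - 7)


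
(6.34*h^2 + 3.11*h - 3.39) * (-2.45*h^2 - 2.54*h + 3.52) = -15.533*h^4 - 23.7231*h^3 + 22.7229*h^2 + 19.5578*h - 11.9328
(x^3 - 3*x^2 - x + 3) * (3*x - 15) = 3*x^4 - 24*x^3 + 42*x^2 + 24*x - 45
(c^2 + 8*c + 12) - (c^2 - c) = 9*c + 12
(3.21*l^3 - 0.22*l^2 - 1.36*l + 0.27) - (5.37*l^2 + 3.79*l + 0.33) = 3.21*l^3 - 5.59*l^2 - 5.15*l - 0.06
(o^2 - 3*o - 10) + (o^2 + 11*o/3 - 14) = 2*o^2 + 2*o/3 - 24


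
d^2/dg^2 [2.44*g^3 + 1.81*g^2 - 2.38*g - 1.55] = 14.64*g + 3.62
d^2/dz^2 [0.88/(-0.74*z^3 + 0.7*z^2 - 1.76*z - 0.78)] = ((3.9072*z - 1.232)*(0.74*z^3 - 0.7*z^2 + 1.76*z + 0.78) - 0.88*(2.22*z^2 - 1.4*z + 1.76)*(4.44*z^2 - 2.8*z + 3.52))/(0.74*z^3 - 0.7*z^2 + 1.76*z + 0.78)^3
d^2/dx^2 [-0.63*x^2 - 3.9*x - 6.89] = -1.26000000000000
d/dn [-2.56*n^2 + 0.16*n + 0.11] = 0.16 - 5.12*n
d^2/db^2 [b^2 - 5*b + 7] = 2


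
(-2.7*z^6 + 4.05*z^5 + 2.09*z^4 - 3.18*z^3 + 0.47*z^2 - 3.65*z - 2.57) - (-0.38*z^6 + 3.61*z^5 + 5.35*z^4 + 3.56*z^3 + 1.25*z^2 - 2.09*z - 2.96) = -2.32*z^6 + 0.44*z^5 - 3.26*z^4 - 6.74*z^3 - 0.78*z^2 - 1.56*z + 0.39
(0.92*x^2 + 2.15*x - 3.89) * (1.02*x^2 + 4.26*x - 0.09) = 0.9384*x^4 + 6.1122*x^3 + 5.1084*x^2 - 16.7649*x + 0.3501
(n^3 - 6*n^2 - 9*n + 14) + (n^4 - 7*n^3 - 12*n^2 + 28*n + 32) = n^4 - 6*n^3 - 18*n^2 + 19*n + 46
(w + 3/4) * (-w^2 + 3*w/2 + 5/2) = -w^3 + 3*w^2/4 + 29*w/8 + 15/8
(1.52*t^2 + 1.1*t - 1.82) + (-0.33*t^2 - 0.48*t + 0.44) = 1.19*t^2 + 0.62*t - 1.38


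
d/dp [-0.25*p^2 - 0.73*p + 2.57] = -0.5*p - 0.73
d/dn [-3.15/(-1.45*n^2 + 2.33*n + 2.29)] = (7.3395 - 9.135*n)/(-1.45*n^2 + 2.33*n + 2.29)^2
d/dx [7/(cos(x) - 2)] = 7*sin(x)/(cos(x) - 2)^2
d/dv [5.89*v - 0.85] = 5.89000000000000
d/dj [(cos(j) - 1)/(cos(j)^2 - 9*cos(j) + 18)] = (cos(j)^2 - 2*cos(j) - 9)*sin(j)/(cos(j)^2 - 9*cos(j) + 18)^2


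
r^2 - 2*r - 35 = (r - 7)*(r + 5)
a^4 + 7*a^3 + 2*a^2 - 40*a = a*(a - 2)*(a + 4)*(a + 5)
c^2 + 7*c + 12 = (c + 3)*(c + 4)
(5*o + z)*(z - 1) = 5*o*z - 5*o + z^2 - z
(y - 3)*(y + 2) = y^2 - y - 6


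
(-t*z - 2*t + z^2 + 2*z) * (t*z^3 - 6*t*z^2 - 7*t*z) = -t^2*z^4 + 4*t^2*z^3 + 19*t^2*z^2 + 14*t^2*z + t*z^5 - 4*t*z^4 - 19*t*z^3 - 14*t*z^2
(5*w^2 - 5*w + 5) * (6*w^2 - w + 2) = 30*w^4 - 35*w^3 + 45*w^2 - 15*w + 10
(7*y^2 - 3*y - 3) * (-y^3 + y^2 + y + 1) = -7*y^5 + 10*y^4 + 7*y^3 + y^2 - 6*y - 3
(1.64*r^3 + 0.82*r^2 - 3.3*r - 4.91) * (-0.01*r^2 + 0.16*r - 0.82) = -0.0164*r^5 + 0.2542*r^4 - 1.1806*r^3 - 1.1513*r^2 + 1.9204*r + 4.0262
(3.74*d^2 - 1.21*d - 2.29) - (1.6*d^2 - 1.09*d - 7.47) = 2.14*d^2 - 0.12*d + 5.18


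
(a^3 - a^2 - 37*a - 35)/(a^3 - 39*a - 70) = (a + 1)/(a + 2)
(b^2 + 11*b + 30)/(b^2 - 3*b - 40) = (b + 6)/(b - 8)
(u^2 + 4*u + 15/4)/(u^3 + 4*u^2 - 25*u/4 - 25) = (2*u + 3)/(2*u^2 + 3*u - 20)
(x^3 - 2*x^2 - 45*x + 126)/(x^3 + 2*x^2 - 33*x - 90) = (x^2 + 4*x - 21)/(x^2 + 8*x + 15)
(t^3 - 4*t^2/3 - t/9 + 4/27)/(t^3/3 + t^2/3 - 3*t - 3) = (3*t^3 - 4*t^2 - t/3 + 4/9)/(t^3 + t^2 - 9*t - 9)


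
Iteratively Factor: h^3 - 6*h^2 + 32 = (h - 4)*(h^2 - 2*h - 8) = (h - 4)*(h + 2)*(h - 4)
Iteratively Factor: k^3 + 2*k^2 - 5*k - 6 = (k - 2)*(k^2 + 4*k + 3) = (k - 2)*(k + 3)*(k + 1)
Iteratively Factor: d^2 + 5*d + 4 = (d + 1)*(d + 4)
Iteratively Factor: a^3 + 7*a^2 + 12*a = (a + 4)*(a^2 + 3*a) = (a + 3)*(a + 4)*(a)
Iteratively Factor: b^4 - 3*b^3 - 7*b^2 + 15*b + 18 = (b - 3)*(b^3 - 7*b - 6) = (b - 3)^2*(b^2 + 3*b + 2) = (b - 3)^2*(b + 1)*(b + 2)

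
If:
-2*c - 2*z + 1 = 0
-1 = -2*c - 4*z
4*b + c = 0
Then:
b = -1/8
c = 1/2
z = 0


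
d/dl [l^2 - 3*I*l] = 2*l - 3*I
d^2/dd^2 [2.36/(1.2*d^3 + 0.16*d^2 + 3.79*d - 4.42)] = (-(16.992*d + 0.7552)*(1.2*d^3 + 0.16*d^2 + 3.79*d - 4.42) + 2.36*(3.6*d^2 + 0.32*d + 3.79)*(7.2*d^2 + 0.64*d + 7.58))/(1.2*d^3 + 0.16*d^2 + 3.79*d - 4.42)^3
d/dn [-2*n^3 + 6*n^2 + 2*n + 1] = -6*n^2 + 12*n + 2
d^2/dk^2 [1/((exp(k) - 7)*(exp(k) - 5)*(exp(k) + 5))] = (9*exp(5*k) - 77*exp(4*k) + 146*exp(3*k) - 1050*exp(2*k) + 5525*exp(k) + 4375)*exp(k)/(exp(9*k) - 21*exp(8*k) + 72*exp(7*k) + 1232*exp(6*k) - 9150*exp(5*k) - 13650*exp(4*k) + 260000*exp(3*k) - 315000*exp(2*k) - 2296875*exp(k) + 5359375)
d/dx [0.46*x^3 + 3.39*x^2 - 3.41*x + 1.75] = 1.38*x^2 + 6.78*x - 3.41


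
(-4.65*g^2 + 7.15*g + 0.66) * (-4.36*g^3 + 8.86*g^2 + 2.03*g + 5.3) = 20.274*g^5 - 72.373*g^4 + 51.0319*g^3 - 4.2829*g^2 + 39.2348*g + 3.498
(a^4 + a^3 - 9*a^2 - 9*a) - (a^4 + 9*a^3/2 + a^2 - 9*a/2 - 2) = -7*a^3/2 - 10*a^2 - 9*a/2 + 2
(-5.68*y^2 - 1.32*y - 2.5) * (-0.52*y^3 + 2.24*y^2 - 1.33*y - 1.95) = 2.9536*y^5 - 12.0368*y^4 + 5.8976*y^3 + 7.2316*y^2 + 5.899*y + 4.875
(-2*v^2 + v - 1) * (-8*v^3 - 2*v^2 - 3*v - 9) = 16*v^5 - 4*v^4 + 12*v^3 + 17*v^2 - 6*v + 9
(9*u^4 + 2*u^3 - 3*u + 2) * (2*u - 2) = 18*u^5 - 14*u^4 - 4*u^3 - 6*u^2 + 10*u - 4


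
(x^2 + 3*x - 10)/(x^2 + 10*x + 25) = (x - 2)/(x + 5)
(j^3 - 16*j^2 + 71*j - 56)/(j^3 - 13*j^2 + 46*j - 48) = (j^2 - 8*j + 7)/(j^2 - 5*j + 6)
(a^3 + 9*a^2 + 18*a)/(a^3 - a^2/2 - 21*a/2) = 2*(a + 6)/(2*a - 7)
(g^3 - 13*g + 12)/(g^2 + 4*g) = g - 4 + 3/g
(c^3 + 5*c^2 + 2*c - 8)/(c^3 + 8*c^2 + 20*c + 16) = (c - 1)/(c + 2)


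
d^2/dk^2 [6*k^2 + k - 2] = 12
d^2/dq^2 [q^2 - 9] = 2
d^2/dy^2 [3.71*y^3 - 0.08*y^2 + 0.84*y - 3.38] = 22.26*y - 0.16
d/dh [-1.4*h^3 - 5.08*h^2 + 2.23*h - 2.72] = -4.2*h^2 - 10.16*h + 2.23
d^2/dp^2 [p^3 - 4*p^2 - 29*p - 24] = 6*p - 8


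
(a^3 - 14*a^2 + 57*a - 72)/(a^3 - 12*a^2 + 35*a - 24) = (a - 3)/(a - 1)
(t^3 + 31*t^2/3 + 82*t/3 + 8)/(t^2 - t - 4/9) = 3*(t^2 + 10*t + 24)/(3*t - 4)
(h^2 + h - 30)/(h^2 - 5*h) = (h + 6)/h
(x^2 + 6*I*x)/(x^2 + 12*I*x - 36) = x/(x + 6*I)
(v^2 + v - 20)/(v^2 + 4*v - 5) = (v - 4)/(v - 1)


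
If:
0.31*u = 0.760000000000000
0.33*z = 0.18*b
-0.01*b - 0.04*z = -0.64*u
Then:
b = 49.31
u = 2.45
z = 26.90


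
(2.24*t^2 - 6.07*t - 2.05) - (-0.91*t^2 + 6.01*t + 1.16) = 3.15*t^2 - 12.08*t - 3.21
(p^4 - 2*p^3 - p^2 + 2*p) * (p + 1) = p^5 - p^4 - 3*p^3 + p^2 + 2*p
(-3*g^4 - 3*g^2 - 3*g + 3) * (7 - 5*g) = 15*g^5 - 21*g^4 + 15*g^3 - 6*g^2 - 36*g + 21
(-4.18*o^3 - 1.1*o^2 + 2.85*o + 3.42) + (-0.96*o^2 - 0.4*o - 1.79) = -4.18*o^3 - 2.06*o^2 + 2.45*o + 1.63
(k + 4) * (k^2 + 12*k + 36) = k^3 + 16*k^2 + 84*k + 144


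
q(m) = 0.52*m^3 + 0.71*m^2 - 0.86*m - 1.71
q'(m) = 1.56*m^2 + 1.42*m - 0.86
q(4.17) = 44.76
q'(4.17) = 32.19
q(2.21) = 5.47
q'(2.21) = 9.90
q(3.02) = 16.49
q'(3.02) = 17.66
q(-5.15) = -49.48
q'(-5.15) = 33.20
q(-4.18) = -23.69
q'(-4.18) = 20.46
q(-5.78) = -73.43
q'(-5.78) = 43.05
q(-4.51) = -31.09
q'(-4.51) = 24.47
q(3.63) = 29.40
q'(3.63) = 24.85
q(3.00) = 16.14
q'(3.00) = 17.44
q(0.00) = -1.71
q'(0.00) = -0.86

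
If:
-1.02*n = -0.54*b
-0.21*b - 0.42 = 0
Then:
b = -2.00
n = -1.06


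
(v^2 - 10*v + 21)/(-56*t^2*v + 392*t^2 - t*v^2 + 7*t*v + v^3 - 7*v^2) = (3 - v)/(56*t^2 + t*v - v^2)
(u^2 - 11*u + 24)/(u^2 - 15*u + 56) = (u - 3)/(u - 7)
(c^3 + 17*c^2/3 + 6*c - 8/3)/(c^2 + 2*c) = c + 11/3 - 4/(3*c)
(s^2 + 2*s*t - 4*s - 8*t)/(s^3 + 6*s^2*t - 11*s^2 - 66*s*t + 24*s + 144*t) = (s^2 + 2*s*t - 4*s - 8*t)/(s^3 + 6*s^2*t - 11*s^2 - 66*s*t + 24*s + 144*t)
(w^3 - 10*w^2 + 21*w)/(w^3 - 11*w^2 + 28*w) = (w - 3)/(w - 4)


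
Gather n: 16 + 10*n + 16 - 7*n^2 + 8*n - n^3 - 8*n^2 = -n^3 - 15*n^2 + 18*n + 32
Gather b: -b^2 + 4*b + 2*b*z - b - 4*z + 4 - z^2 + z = -b^2 + b*(2*z + 3) - z^2 - 3*z + 4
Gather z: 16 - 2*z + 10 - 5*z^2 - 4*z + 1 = -5*z^2 - 6*z + 27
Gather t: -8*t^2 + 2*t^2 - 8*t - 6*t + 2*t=-6*t^2 - 12*t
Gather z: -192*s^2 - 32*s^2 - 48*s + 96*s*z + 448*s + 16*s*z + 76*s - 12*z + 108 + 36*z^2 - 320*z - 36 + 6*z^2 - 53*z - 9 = -224*s^2 + 476*s + 42*z^2 + z*(112*s - 385) + 63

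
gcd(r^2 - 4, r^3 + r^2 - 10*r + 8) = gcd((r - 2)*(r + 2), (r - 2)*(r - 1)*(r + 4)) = r - 2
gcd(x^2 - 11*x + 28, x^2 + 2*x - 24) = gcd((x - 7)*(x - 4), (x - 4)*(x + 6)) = x - 4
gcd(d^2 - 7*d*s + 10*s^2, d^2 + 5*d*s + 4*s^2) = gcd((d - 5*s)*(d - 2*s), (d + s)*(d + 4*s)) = 1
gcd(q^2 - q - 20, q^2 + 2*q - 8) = q + 4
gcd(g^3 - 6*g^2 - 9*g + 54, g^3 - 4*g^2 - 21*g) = g + 3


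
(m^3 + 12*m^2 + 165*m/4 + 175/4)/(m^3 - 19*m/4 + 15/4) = (2*m^2 + 19*m + 35)/(2*m^2 - 5*m + 3)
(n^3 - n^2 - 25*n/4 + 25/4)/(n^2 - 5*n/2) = n + 3/2 - 5/(2*n)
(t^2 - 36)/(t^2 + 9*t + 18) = (t - 6)/(t + 3)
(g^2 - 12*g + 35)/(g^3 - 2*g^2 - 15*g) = (g - 7)/(g*(g + 3))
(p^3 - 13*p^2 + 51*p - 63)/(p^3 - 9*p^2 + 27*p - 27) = (p - 7)/(p - 3)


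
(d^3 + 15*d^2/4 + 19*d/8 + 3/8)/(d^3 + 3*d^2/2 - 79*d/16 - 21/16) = 2*(2*d + 1)/(4*d - 7)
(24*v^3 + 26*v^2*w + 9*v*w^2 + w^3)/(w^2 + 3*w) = (24*v^3 + 26*v^2*w + 9*v*w^2 + w^3)/(w*(w + 3))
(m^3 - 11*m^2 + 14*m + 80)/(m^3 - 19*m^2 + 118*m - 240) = (m + 2)/(m - 6)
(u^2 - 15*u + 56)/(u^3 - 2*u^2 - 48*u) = (u - 7)/(u*(u + 6))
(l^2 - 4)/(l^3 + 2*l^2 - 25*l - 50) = (l - 2)/(l^2 - 25)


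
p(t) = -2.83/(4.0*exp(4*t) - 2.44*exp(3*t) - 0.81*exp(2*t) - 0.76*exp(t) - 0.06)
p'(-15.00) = 0.00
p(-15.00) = 47.17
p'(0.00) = 3638.57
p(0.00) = 40.43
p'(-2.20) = -12.84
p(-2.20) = 18.04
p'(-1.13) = -7.50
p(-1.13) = 6.60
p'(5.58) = 0.00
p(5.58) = -0.00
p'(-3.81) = -8.39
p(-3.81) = 36.63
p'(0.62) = 0.50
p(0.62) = -0.10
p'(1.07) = 0.06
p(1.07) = -0.01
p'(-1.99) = -12.33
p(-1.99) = 15.39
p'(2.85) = 0.00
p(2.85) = -0.00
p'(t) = -2.83*(-16.0*exp(4*t) + 7.32*exp(3*t) + 1.62*exp(2*t) + 0.76*exp(t))/(4.0*exp(4*t) - 2.44*exp(3*t) - 0.81*exp(2*t) - 0.76*exp(t) - 0.06)^2 = (45.28*exp(3*t) - 20.7156*exp(2*t) - 4.5846*exp(t) - 2.1508)*exp(t)/(-4.0*exp(4*t) + 2.44*exp(3*t) + 0.81*exp(2*t) + 0.76*exp(t) + 0.06)^2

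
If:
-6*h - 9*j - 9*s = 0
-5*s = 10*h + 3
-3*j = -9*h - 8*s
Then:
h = -3/5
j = -1/5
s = 3/5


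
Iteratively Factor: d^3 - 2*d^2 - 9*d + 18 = (d - 2)*(d^2 - 9) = (d - 3)*(d - 2)*(d + 3)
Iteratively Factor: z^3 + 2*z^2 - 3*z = (z)*(z^2 + 2*z - 3) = z*(z + 3)*(z - 1)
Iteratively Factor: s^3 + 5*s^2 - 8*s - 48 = (s - 3)*(s^2 + 8*s + 16) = (s - 3)*(s + 4)*(s + 4)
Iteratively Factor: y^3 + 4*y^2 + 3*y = (y + 3)*(y^2 + y) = (y + 1)*(y + 3)*(y)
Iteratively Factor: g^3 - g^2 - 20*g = (g)*(g^2 - g - 20) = g*(g + 4)*(g - 5)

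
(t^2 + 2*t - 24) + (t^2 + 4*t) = 2*t^2 + 6*t - 24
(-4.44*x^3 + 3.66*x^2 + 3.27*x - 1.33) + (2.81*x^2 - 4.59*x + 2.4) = -4.44*x^3 + 6.47*x^2 - 1.32*x + 1.07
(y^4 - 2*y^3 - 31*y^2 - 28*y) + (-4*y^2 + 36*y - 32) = y^4 - 2*y^3 - 35*y^2 + 8*y - 32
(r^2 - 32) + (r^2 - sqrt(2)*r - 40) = 2*r^2 - sqrt(2)*r - 72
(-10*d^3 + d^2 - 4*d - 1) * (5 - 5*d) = 50*d^4 - 55*d^3 + 25*d^2 - 15*d - 5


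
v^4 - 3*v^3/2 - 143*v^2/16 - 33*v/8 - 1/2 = (v - 4)*(v + 1/4)^2*(v + 2)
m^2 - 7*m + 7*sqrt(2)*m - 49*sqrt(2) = (m - 7)*(m + 7*sqrt(2))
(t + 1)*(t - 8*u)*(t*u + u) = t^3*u - 8*t^2*u^2 + 2*t^2*u - 16*t*u^2 + t*u - 8*u^2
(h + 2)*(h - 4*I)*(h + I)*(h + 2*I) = h^4 + 2*h^3 - I*h^3 + 10*h^2 - 2*I*h^2 + 20*h + 8*I*h + 16*I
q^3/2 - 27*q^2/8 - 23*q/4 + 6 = (q/2 + 1)*(q - 8)*(q - 3/4)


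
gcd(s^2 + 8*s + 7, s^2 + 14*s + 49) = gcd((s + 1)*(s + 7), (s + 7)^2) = s + 7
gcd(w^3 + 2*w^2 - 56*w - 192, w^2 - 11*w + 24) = w - 8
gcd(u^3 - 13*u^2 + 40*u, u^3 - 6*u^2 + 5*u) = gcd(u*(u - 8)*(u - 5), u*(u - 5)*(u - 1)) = u^2 - 5*u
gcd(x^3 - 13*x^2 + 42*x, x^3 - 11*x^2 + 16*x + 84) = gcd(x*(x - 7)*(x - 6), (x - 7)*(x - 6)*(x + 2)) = x^2 - 13*x + 42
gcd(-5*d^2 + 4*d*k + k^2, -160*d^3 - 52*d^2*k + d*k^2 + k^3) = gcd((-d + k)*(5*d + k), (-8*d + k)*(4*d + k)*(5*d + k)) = 5*d + k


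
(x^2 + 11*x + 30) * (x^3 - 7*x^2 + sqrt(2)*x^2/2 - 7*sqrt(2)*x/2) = x^5 + sqrt(2)*x^4/2 + 4*x^4 - 47*x^3 + 2*sqrt(2)*x^3 - 210*x^2 - 47*sqrt(2)*x^2/2 - 105*sqrt(2)*x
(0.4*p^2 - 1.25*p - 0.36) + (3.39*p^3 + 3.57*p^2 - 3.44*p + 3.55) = 3.39*p^3 + 3.97*p^2 - 4.69*p + 3.19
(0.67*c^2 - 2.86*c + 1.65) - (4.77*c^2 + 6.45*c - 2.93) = -4.1*c^2 - 9.31*c + 4.58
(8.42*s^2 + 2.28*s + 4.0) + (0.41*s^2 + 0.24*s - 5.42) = 8.83*s^2 + 2.52*s - 1.42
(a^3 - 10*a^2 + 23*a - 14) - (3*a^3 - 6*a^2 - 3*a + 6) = -2*a^3 - 4*a^2 + 26*a - 20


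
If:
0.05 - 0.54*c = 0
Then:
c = 0.09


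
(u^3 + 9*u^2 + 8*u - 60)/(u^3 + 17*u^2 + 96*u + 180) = (u - 2)/(u + 6)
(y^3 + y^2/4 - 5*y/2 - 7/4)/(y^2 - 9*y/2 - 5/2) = (-4*y^3 - y^2 + 10*y + 7)/(2*(-2*y^2 + 9*y + 5))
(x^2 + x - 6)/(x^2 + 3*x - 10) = (x + 3)/(x + 5)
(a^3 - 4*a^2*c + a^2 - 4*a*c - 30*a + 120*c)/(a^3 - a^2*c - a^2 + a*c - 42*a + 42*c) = (a^2 - 4*a*c - 5*a + 20*c)/(a^2 - a*c - 7*a + 7*c)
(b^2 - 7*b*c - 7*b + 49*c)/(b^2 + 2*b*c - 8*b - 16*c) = (b^2 - 7*b*c - 7*b + 49*c)/(b^2 + 2*b*c - 8*b - 16*c)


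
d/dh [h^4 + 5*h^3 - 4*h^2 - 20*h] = 4*h^3 + 15*h^2 - 8*h - 20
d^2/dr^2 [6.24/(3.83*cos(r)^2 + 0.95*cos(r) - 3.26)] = (-366.135744*(1 - cos(r)^2)^2 - 68.11272*cos(r)^3 - 500.34504*cos(r)^2 + 116.90016*cos(r) + 533.221728)/(3.83*cos(r)^2 + 0.95*cos(r) - 3.26)^3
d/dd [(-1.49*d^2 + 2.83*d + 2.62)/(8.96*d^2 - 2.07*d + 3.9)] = (-22.2725*d^2 - 58.5724*d + 16.4604)/(80.2816*d^4 - 37.0944*d^3 + 74.1729*d^2 - 16.146*d + 15.21)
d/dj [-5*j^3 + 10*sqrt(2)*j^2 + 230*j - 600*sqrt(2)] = -15*j^2 + 20*sqrt(2)*j + 230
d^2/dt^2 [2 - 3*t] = 0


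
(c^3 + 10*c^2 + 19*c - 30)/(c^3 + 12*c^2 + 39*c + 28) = (c^3 + 10*c^2 + 19*c - 30)/(c^3 + 12*c^2 + 39*c + 28)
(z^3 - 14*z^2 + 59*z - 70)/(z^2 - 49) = (z^2 - 7*z + 10)/(z + 7)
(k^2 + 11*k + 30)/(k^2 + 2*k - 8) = (k^2 + 11*k + 30)/(k^2 + 2*k - 8)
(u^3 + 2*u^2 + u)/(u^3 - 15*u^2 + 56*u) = (u^2 + 2*u + 1)/(u^2 - 15*u + 56)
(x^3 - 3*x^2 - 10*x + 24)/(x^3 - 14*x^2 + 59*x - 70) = (x^2 - x - 12)/(x^2 - 12*x + 35)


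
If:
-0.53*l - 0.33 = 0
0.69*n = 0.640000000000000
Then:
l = -0.62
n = 0.93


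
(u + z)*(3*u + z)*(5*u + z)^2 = 75*u^4 + 130*u^3*z + 68*u^2*z^2 + 14*u*z^3 + z^4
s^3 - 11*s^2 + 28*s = s*(s - 7)*(s - 4)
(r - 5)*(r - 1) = r^2 - 6*r + 5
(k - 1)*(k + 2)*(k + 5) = k^3 + 6*k^2 + 3*k - 10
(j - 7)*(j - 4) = j^2 - 11*j + 28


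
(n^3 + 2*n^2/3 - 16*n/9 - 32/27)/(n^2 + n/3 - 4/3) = (9*n^2 - 6*n - 8)/(9*(n - 1))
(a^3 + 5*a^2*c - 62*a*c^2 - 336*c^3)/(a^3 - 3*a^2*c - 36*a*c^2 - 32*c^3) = (a^2 + 13*a*c + 42*c^2)/(a^2 + 5*a*c + 4*c^2)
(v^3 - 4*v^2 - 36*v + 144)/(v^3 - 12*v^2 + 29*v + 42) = (v^2 + 2*v - 24)/(v^2 - 6*v - 7)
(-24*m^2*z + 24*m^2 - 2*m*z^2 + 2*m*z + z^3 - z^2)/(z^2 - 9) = (-24*m^2*z + 24*m^2 - 2*m*z^2 + 2*m*z + z^3 - z^2)/(z^2 - 9)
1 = 1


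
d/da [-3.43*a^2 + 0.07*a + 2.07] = 0.07 - 6.86*a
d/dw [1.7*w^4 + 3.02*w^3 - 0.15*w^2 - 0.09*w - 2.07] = 6.8*w^3 + 9.06*w^2 - 0.3*w - 0.09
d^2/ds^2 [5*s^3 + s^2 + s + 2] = 30*s + 2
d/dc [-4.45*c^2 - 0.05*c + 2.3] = -8.9*c - 0.05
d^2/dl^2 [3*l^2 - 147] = 6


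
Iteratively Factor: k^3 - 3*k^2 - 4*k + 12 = (k - 2)*(k^2 - k - 6) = (k - 3)*(k - 2)*(k + 2)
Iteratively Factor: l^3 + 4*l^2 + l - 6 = (l + 2)*(l^2 + 2*l - 3) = (l - 1)*(l + 2)*(l + 3)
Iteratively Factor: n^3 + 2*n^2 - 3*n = (n - 1)*(n^2 + 3*n) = n*(n - 1)*(n + 3)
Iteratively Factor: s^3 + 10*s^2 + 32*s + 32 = (s + 4)*(s^2 + 6*s + 8) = (s + 2)*(s + 4)*(s + 4)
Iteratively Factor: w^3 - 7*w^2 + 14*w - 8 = (w - 1)*(w^2 - 6*w + 8) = (w - 4)*(w - 1)*(w - 2)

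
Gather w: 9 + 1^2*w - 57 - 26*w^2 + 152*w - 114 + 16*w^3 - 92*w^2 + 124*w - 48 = 16*w^3 - 118*w^2 + 277*w - 210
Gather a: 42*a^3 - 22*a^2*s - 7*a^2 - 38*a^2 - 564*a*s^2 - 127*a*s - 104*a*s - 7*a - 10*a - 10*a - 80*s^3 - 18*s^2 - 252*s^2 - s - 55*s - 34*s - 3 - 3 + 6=42*a^3 + a^2*(-22*s - 45) + a*(-564*s^2 - 231*s - 27) - 80*s^3 - 270*s^2 - 90*s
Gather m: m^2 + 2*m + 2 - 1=m^2 + 2*m + 1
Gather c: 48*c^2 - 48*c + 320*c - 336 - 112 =48*c^2 + 272*c - 448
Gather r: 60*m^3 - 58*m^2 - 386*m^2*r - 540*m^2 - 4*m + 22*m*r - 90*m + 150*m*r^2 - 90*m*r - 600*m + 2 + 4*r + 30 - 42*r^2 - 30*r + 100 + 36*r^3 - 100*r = 60*m^3 - 598*m^2 - 694*m + 36*r^3 + r^2*(150*m - 42) + r*(-386*m^2 - 68*m - 126) + 132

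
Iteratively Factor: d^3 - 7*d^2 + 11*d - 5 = (d - 5)*(d^2 - 2*d + 1) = (d - 5)*(d - 1)*(d - 1)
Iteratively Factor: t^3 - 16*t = (t + 4)*(t^2 - 4*t) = t*(t + 4)*(t - 4)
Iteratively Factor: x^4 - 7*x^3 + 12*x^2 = (x)*(x^3 - 7*x^2 + 12*x) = x*(x - 3)*(x^2 - 4*x) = x^2*(x - 3)*(x - 4)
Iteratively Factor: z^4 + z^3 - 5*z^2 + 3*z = (z - 1)*(z^3 + 2*z^2 - 3*z) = (z - 1)^2*(z^2 + 3*z) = z*(z - 1)^2*(z + 3)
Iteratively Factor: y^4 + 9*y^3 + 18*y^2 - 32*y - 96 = (y + 4)*(y^3 + 5*y^2 - 2*y - 24) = (y + 3)*(y + 4)*(y^2 + 2*y - 8) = (y + 3)*(y + 4)^2*(y - 2)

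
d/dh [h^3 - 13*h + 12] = 3*h^2 - 13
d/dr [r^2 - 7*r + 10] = 2*r - 7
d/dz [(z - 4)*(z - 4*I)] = 2*z - 4 - 4*I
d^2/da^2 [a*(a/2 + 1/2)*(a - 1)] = 3*a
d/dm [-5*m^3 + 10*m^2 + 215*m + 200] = -15*m^2 + 20*m + 215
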